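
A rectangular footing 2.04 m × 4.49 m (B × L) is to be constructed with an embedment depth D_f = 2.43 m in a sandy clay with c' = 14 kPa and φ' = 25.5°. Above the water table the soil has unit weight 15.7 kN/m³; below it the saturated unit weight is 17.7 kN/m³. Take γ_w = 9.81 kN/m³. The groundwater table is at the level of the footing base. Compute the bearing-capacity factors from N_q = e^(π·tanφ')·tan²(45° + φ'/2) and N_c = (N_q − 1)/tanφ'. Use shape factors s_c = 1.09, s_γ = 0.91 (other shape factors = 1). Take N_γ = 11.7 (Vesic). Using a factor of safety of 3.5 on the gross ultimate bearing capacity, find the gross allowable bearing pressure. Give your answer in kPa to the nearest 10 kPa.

N_q = e^(π·tan25.5°)·tan²(57.75°) = 11.24; N_c = (N_q − 1)/tanφ' = 21.47.
Overburden at base level: q = 15.7 × 2.43 = 38.151 kPa.
Below the base the soil is submerged, so the ½γBN_γ term uses γ' = 17.7 − 9.81 = 7.89 kN/m³.
Cohesion term c·N_c·s_c = 14 × 21.469 × 1.09 = 327.62 kPa; surcharge term q·N_q = 38.151 × 11.24 = 428.83 kPa; self-weight term 0.5·γ·B·N_γ·s_γ = 0.5 × 7.89 × 2.04 × 11.7 × 0.91 = 85.685 kPa.
q_ult = 327.62 + 428.83 + 85.685 = 842.14 kPa.
q_all = 842.14 / 3.5 = 240.61 kPa.

q_all ≈ 240 kPa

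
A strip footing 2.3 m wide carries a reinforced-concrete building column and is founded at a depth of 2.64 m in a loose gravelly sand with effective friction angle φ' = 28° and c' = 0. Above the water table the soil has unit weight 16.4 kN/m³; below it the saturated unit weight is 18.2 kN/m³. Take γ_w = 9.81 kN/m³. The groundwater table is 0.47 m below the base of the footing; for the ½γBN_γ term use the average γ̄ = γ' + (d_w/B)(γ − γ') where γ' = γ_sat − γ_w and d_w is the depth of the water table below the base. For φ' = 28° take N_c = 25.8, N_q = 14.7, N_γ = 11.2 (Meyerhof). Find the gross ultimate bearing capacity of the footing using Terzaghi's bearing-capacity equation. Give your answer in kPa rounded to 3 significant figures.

Effective surcharge at the founding depth q = γ·D_f = 16.4 × 2.64 = 43.296 kPa.
With d_w = 0.47 m < B, γ̄ = 8.39 + (0.47/2.3) × (16.4 − 8.39) = 10.027 kN/m³.
q_ult = q·N_q + 0.5·γ·B·N_γ
     = 43.296 × 14.7 + 0.5 × 10.027 × 2.3 × 11.2
     = 636.45 + 129.15 = 765.6 kPa.

q_ult ≈ 766 kPa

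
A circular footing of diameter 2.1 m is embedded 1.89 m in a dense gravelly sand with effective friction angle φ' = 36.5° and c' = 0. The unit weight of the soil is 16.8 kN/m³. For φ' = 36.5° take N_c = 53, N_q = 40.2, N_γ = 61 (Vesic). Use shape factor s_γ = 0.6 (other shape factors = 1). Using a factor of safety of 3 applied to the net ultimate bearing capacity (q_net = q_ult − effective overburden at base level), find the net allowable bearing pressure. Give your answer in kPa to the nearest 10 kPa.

Effective surcharge at the founding depth q = γ·D_f = 16.8 × 1.89 = 31.752 kPa.
q_ult = q·N_q + 0.5·γ·B·N_γ·s_γ
     = 31.752 × 40.2 + 0.5 × 16.8 × 2.1 × 61 × 0.6
     = 1276.4 + 645.62 = 1922.1 kPa.
Net ultimate: q_net = 1922.1 − 31.752 = 1890.3 kPa.
q_all(net) = 1890.3 / 3 = 630.1 kPa.

q_all(net) ≈ 630 kPa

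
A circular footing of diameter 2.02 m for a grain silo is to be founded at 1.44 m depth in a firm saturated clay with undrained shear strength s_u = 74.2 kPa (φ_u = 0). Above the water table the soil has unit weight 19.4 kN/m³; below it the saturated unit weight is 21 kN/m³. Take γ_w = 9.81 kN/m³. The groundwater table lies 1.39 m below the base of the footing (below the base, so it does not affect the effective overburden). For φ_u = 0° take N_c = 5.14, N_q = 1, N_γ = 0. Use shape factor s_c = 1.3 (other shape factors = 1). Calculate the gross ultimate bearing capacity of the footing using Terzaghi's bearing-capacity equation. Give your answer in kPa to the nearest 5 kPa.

q = γ·D_f = 19.4 × 1.44 = 27.936 kPa.
c·N_c·s_c = 74.2 × 5.14 × 1.3 = 495.8 kPa
q·N_q = 27.936 × 1 = 27.936 kPa
q_ult = 495.8 + 27.936 = 523.74 kPa.

q_ult ≈ 525 kPa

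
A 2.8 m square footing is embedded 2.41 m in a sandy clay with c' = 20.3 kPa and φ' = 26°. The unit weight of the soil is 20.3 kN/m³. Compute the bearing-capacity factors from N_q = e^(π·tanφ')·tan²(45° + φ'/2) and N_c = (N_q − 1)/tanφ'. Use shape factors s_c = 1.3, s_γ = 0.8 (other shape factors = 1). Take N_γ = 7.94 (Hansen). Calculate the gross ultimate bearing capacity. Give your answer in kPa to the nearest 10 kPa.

tan26° = 0.4877, so N_q = e^(π×0.4877)·tan²(58°) = 4.629 × 2.561 = 11.85.
N_c = (11.85 − 1)/tan26° = 22.25.
q = γ·D_f = 20.3 × 2.41 = 48.923 kPa.
c·N_c·s_c = 20.3 × 22.254 × 1.3 = 587.29 kPa
q·N_q = 48.923 × 11.854 = 579.94 kPa
0.5·γ·B·N_γ·s_γ = 0.5 × 20.3 × 2.8 × 7.94 × 0.8 = 180.52 kPa
q_ult = 587.29 + 579.94 + 180.52 = 1347.8 kPa.

q_ult ≈ 1350 kPa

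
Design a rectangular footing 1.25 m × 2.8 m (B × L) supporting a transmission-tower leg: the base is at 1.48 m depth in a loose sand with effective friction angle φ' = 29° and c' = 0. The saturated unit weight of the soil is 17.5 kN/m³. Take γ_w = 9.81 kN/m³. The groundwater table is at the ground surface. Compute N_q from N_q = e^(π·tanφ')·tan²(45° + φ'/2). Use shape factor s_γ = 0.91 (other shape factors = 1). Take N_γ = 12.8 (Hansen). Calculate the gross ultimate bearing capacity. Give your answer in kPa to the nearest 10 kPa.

tan29° = 0.5543, so N_q = e^(π×0.5543)·tan²(59.5°) = 5.705 × 2.882 = 16.44.
γ' = 17.5 − 9.81 = 7.69 kN/m³ (submerged throughout). q = 7.69 × 1.48 = 11.381 kPa; the same γ' applies in the ½γBN_γ term.
q·N_q = 11.381 × 16.443 = 187.14 kPa
0.5·γ·B·N_γ·s_γ = 0.5 × 7.69 × 1.25 × 12.8 × 0.91 = 55.983 kPa
q_ult = 187.14 + 55.983 = 243.13 kPa.

q_ult ≈ 240 kPa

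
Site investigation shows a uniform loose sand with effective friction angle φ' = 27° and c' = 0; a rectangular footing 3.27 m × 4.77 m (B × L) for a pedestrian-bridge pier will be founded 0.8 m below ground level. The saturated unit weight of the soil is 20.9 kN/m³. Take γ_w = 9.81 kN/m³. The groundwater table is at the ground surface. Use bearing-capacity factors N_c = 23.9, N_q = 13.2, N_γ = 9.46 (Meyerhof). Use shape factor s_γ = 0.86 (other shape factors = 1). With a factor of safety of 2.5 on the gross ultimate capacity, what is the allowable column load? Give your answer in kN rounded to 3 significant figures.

Water table at ground surface, so effective unit weight γ' = 20.9 − 9.81 = 11.09 kN/m³ is used throughout; overburden q = 11.09 × 0.8 = 8.872 kPa; the same γ' applies in the ½γBN_γ term.
Surcharge term q·N_q = 8.872 × 13.2 = 117.11 kPa; self-weight term 0.5·γ·B·N_γ·s_γ = 0.5 × 11.09 × 3.27 × 9.46 × 0.86 = 147.52 kPa.
q_ult = 117.11 + 147.52 = 264.63 kPa.
Gross allowable pressure q_all = 264.63 / 2.5 = 105.85 kPa.
Footing area = 15.5979 m², so allowable column load = 105.85 × 15.5979 = 1651 kN.

P_all ≈ 1650 kN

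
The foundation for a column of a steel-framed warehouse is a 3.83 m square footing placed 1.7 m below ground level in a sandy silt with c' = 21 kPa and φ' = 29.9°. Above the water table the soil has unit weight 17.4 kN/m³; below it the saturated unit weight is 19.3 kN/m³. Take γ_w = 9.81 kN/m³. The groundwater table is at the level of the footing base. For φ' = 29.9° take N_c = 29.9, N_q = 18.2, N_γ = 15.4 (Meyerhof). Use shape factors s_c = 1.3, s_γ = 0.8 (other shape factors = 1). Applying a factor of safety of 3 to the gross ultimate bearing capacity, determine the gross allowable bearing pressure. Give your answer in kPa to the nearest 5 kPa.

q_all ≈ 525 kPa

q = γ·D_f = 17.4 × 1.7 = 29.58 kPa.
For the ½γBN_γ term take γ' = 19.3 − 9.81 = 9.49 kN/m³ (soil below base is submerged).
c·N_c·s_c = 21 × 29.9 × 1.3 = 816.27 kPa
q·N_q = 29.58 × 18.2 = 538.36 kPa
0.5·γ·B·N_γ·s_γ = 0.5 × 9.49 × 3.83 × 15.4 × 0.8 = 223.9 kPa
q_ult = 816.27 + 538.36 + 223.9 = 1578.5 kPa.
q_all = q_ult / FS = 1578.5 / 3 = 526.17 kPa.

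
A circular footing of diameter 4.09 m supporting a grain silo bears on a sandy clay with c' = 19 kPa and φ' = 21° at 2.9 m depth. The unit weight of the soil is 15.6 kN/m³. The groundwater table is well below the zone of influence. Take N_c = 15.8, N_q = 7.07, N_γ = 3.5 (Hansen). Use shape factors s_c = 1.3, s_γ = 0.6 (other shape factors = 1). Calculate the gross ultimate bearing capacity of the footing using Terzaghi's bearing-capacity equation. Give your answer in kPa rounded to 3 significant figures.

q_ult ≈ 777 kPa

Effective surcharge at the founding depth q = γ·D_f = 15.6 × 2.9 = 45.24 kPa.
q_ult = c·N_c·s_c + q·N_q + 0.5·γ·B·N_γ·s_γ
     = 19 × 15.8 × 1.3 + 45.24 × 7.07 + 0.5 × 15.6 × 4.09 × 3.5 × 0.6
     = 390.26 + 319.85 + 66.994 = 777.1 kPa.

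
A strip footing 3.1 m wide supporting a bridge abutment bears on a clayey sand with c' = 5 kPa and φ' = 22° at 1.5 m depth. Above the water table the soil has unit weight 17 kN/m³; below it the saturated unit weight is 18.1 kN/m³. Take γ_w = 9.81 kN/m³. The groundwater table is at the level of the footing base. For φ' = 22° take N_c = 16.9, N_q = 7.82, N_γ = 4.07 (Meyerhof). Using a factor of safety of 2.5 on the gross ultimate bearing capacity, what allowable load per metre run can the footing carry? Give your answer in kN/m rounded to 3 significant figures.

Effective surcharge at the founding depth q = γ·D_f = 17 × 1.5 = 25.5 kPa.
The water table coincides with the base, so in the self-weight term γ → γ' = 8.29 kN/m³.
q_ult = c·N_c + q·N_q + 0.5·γ·B·N_γ
     = 5 × 16.9 + 25.5 × 7.82 + 0.5 × 8.29 × 3.1 × 4.07
     = 84.5 + 199.41 + 52.297 = 336.21 kPa.
Gross allowable pressure q_all = 336.21 / 2.5 = 134.48 kPa.
Allowable wall load = q_all × B = 134.48 × 3.1 = 416.9 kN per metre run.

≈ 417 kN/m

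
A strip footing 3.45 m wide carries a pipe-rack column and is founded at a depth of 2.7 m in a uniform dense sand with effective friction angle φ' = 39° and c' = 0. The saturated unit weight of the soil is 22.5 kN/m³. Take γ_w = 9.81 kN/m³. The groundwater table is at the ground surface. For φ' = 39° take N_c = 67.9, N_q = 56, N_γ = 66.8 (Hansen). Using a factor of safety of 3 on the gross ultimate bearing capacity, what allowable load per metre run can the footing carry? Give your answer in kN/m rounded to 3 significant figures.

Water table at ground surface, so effective unit weight γ' = 22.5 − 9.81 = 12.69 kN/m³ is used throughout; overburden q = 12.69 × 2.7 = 34.263 kPa; the same γ' applies in the ½γBN_γ term.
Surcharge term q·N_q = 34.263 × 56 = 1918.7 kPa; self-weight term 0.5·γ·B·N_γ = 0.5 × 12.69 × 3.45 × 66.8 = 1462.3 kPa.
q_ult = 1918.7 + 1462.3 = 3381 kPa.
Gross allowable pressure q_all = 3381 / 3 = 1127 kPa.
Allowable wall load = q_all × B = 1127 × 3.45 = 3888.1 kN per metre run.

≈ 3890 kN/m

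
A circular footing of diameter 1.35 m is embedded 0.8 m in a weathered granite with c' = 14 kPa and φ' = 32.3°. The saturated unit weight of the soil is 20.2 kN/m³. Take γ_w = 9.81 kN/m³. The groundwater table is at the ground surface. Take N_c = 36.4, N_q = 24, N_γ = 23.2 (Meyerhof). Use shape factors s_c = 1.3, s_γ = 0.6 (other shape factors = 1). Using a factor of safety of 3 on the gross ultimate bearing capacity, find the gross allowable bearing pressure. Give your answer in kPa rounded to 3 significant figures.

Water table at ground surface, so effective unit weight γ' = 20.2 − 9.81 = 10.39 kN/m³ is used throughout; overburden q = 10.39 × 0.8 = 8.312 kPa; the same γ' applies in the ½γBN_γ term.
Cohesion term c·N_c·s_c = 14 × 36.4 × 1.3 = 662.48 kPa; surcharge term q·N_q = 8.312 × 24 = 199.49 kPa; self-weight term 0.5·γ·B·N_γ·s_γ = 0.5 × 10.39 × 1.35 × 23.2 × 0.6 = 97.624 kPa.
q_ult = 662.48 + 199.49 + 97.624 = 959.59 kPa.
q_all = 959.59 / 3 = 319.86 kPa.

q_all ≈ 320 kPa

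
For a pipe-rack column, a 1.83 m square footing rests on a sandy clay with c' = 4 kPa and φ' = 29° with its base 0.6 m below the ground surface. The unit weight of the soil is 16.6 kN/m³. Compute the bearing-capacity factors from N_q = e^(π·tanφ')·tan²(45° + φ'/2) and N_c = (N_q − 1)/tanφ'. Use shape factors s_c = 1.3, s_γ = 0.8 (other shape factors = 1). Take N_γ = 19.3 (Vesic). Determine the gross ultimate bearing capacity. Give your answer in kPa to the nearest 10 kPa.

tan29° = 0.5543, so N_q = e^(π×0.5543)·tan²(59.5°) = 5.705 × 2.882 = 16.44.
N_c = (16.44 − 1)/tan29° = 27.86.
Effective surcharge at the founding depth q = γ·D_f = 16.6 × 0.6 = 9.96 kPa.
q_ult = c·N_c·s_c + q·N_q + 0.5·γ·B·N_γ·s_γ
     = 4 × 27.86 × 1.3 + 9.96 × 16.443 + 0.5 × 16.6 × 1.83 × 19.3 × 0.8
     = 144.87 + 163.78 + 234.52 = 543.17 kPa.

q_ult ≈ 540 kPa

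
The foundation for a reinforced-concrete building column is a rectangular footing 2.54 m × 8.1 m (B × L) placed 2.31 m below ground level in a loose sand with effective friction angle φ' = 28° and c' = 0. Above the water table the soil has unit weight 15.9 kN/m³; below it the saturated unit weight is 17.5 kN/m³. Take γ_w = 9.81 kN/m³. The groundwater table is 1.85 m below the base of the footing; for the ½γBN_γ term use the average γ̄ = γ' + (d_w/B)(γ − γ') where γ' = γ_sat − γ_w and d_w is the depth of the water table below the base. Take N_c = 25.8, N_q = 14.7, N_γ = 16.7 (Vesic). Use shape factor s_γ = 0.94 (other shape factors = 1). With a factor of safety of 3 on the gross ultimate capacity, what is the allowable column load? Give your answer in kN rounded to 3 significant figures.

P_all ≈ 5570 kN

Effective surcharge at the founding depth q = γ·D_f = 15.9 × 2.31 = 36.729 kPa.
With d_w = 1.85 m < B, γ̄ = 7.69 + (1.85/2.54) × (15.9 − 7.69) = 13.67 kN/m³.
q_ult = q·N_q + 0.5·γ·B·N_γ·s_γ
     = 36.729 × 14.7 + 0.5 × 13.67 × 2.54 × 16.7 × 0.94
     = 539.92 + 272.53 = 812.44 kPa.
Gross allowable pressure q_all = 812.44 / 3 = 270.81 kPa.
Footing area = 20.574 m², so allowable column load = 270.81 × 20.574 = 5571.7 kN.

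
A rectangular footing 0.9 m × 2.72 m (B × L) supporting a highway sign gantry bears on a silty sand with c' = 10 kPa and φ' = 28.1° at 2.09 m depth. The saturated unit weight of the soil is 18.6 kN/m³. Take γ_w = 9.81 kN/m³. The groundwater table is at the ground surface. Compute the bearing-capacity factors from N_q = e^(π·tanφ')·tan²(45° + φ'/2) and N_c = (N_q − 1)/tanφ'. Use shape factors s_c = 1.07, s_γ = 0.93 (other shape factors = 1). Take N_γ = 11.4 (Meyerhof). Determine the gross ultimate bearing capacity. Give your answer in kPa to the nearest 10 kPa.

tan28.1° = 0.534, so N_q = e^(π×0.534)·tan²(59.05°) = 5.352 × 2.781 = 14.88.
N_c = (14.88 − 1)/tan28.1° = 26.
With the water table at the surface the whole profile is submerged: γ' = 18.6 − 9.81 = 8.79 kN/m³, so q = γ'·D_f = 18.371 kPa; the same γ' applies in the ½γBN_γ term.
q_ult = c·N_c·s_c + q·N_q + 0.5·γ·B·N_γ·s_γ
     = 10 × 26 × 1.07 + 18.371 × 14.883 + 0.5 × 8.79 × 0.9 × 11.4 × 0.93
     = 278.2 + 273.41 + 41.936 = 593.54 kPa.

q_ult ≈ 590 kPa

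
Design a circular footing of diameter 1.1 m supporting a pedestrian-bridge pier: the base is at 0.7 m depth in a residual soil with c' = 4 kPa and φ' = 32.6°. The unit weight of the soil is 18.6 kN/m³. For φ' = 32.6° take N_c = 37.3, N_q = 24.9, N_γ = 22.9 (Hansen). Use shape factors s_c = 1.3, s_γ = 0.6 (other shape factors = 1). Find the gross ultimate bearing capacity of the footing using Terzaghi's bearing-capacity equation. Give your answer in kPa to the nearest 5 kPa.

Effective surcharge at the founding depth q = γ·D_f = 18.6 × 0.7 = 13.02 kPa.
q_ult = c·N_c·s_c + q·N_q + 0.5·γ·B·N_γ·s_γ
     = 4 × 37.3 × 1.3 + 13.02 × 24.9 + 0.5 × 18.6 × 1.1 × 22.9 × 0.6
     = 193.96 + 324.2 + 140.56 = 658.72 kPa.

q_ult ≈ 660 kPa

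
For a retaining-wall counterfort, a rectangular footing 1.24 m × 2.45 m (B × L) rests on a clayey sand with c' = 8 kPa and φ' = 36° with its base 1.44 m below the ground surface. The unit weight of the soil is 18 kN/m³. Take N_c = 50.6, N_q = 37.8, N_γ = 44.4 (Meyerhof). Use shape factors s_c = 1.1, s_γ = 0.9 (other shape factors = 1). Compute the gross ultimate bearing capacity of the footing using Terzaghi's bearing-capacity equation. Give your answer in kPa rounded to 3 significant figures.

q_ult ≈ 1870 kPa

Overburden at base level: q = 18 × 1.44 = 25.92 kPa.
Cohesion term c·N_c·s_c = 8 × 50.6 × 1.1 = 445.28 kPa; surcharge term q·N_q = 25.92 × 37.8 = 979.78 kPa; self-weight term 0.5·γ·B·N_γ·s_γ = 0.5 × 18 × 1.24 × 44.4 × 0.9 = 445.95 kPa.
q_ult = 445.28 + 979.78 + 445.95 = 1871 kPa.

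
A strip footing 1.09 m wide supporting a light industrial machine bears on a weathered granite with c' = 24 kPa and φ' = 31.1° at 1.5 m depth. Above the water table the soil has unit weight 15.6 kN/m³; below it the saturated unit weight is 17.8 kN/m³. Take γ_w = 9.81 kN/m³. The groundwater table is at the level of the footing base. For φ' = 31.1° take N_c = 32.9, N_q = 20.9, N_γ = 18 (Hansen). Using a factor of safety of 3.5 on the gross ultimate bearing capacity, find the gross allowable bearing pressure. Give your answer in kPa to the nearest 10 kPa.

q = γ·D_f = 15.6 × 1.5 = 23.4 kPa.
For the ½γBN_γ term take γ' = 17.8 − 9.81 = 7.99 kN/m³ (soil below base is submerged).
c·N_c = 24 × 32.9 = 789.6 kPa
q·N_q = 23.4 × 20.9 = 489.06 kPa
0.5·γ·B·N_γ = 0.5 × 7.99 × 1.09 × 18 = 78.382 kPa
q_ult = 789.6 + 489.06 + 78.382 = 1357 kPa.
q_all = 1357 / 3.5 = 387.73 kPa.

q_all ≈ 390 kPa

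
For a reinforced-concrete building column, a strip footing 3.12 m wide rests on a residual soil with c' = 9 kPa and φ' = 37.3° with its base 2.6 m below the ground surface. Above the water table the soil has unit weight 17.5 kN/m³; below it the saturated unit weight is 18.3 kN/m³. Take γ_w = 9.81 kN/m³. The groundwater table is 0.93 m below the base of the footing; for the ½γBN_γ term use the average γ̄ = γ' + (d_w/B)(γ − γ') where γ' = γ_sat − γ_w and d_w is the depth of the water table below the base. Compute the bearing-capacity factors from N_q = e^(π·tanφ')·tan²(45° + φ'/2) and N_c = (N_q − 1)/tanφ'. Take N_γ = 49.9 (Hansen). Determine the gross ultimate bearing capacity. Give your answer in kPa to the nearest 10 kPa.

tan37.3° = 0.7618, so N_q = e^(π×0.7618)·tan²(63.65°) = 10.949 × 4.076 = 44.63.
N_c = (44.63 − 1)/tan37.3° = 57.27.
Overburden at base level: q = 17.5 × 2.6 = 45.5 kPa.
The water table is 0.93 m below the base (< B = 3.12 m), so the ½γBN_γ term uses γ̄ = γ' + (d_w/B)(γ − γ') = 8.49 + (0.93/3.12)(17.5 − 8.49) = 11.176 kN/m³.
Cohesion term c·N_c = 9 × 57.27 = 515.43 kPa; surcharge term q·N_q = 45.5 × 44.628 = 2030.6 kPa; self-weight term 0.5·γ·B·N_γ = 0.5 × 11.176 × 3.12 × 49.9 = 869.96 kPa.
q_ult = 515.43 + 2030.6 + 869.96 = 3416 kPa.

q_ult ≈ 3420 kPa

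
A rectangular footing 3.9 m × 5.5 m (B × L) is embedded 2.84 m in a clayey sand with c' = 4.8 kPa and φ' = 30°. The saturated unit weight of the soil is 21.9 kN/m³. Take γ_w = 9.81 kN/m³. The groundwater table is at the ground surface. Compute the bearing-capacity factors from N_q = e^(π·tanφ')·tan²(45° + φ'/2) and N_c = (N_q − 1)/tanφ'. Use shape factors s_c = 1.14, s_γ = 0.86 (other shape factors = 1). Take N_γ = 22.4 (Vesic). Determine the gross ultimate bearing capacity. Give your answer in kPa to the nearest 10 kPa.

tan30° = 0.5774, so N_q = e^(π×0.5774)·tan²(60°) = 6.134 × 3.0 = 18.4.
N_c = (18.4 − 1)/tan30° = 30.14.
Water table at ground surface, so effective unit weight γ' = 21.9 − 9.81 = 12.09 kN/m³ is used throughout; overburden q = 12.09 × 2.84 = 34.336 kPa; the same γ' applies in the ½γBN_γ term.
Cohesion term c·N_c·s_c = 4.8 × 30.14 × 1.14 = 164.92 kPa; surcharge term q·N_q = 34.336 × 18.401 = 631.81 kPa; self-weight term 0.5·γ·B·N_γ·s_γ = 0.5 × 12.09 × 3.9 × 22.4 × 0.86 = 454.16 kPa.
q_ult = 164.92 + 631.81 + 454.16 = 1250.9 kPa.

q_ult ≈ 1250 kPa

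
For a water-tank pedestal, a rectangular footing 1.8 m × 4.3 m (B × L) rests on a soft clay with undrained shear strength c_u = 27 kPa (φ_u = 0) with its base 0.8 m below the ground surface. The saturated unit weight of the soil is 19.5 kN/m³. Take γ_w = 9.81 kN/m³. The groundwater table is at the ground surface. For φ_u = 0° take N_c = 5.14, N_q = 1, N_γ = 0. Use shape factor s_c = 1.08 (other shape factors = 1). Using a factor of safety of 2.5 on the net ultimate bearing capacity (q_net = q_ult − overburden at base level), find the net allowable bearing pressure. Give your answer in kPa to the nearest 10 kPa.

q_all(net) ≈ 60 kPa

With the water table at the surface the whole profile is submerged: γ' = 19.5 − 9.81 = 9.69 kN/m³, so q = γ'·D_f = 7.752 kPa.
q_ult = c·N_c·s_c + q·N_q
     = 27 × 5.14 × 1.08 + 7.752 × 1
     = 149.88 + 7.752 = 157.63 kPa.
q_net = 157.63 − 7.752 = 149.88 kPa.
q_all(net) = 149.88 / 2.5 = 59.953 kPa.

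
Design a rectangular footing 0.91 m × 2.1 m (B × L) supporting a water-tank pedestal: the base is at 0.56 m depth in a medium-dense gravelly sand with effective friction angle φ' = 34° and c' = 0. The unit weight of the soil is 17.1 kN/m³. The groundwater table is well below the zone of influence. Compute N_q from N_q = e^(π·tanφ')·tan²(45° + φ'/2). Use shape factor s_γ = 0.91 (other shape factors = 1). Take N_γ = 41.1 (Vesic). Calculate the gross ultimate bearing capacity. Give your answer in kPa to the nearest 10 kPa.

q_ult ≈ 570 kPa

tan34° = 0.6745, so N_q = e^(π×0.6745)·tan²(62°) = 8.323 × 3.537 = 29.44.
Overburden at base level: q = 17.1 × 0.56 = 9.576 kPa.
Surcharge term q·N_q = 9.576 × 29.44 = 281.92 kPa; self-weight term 0.5·γ·B·N_γ·s_γ = 0.5 × 17.1 × 0.91 × 41.1 × 0.91 = 291 kPa.
q_ult = 281.92 + 291 = 572.91 kPa.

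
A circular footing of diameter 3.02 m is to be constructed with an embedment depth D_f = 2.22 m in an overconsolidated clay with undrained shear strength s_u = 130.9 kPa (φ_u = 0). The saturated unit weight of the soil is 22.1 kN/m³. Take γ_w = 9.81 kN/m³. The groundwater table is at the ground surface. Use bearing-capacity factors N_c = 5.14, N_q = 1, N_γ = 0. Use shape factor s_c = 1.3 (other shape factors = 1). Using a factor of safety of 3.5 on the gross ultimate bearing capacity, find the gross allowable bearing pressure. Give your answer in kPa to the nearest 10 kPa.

With the water table at the surface the whole profile is submerged: γ' = 22.1 − 9.81 = 12.29 kN/m³, so q = γ'·D_f = 27.284 kPa.
q_ult = c·N_c·s_c + q·N_q
     = 130.9 × 5.14 × 1.3 + 27.284 × 1
     = 874.67 + 27.284 = 901.96 kPa.
q_all = 901.96 / 3.5 = 257.7 kPa.

q_all ≈ 260 kPa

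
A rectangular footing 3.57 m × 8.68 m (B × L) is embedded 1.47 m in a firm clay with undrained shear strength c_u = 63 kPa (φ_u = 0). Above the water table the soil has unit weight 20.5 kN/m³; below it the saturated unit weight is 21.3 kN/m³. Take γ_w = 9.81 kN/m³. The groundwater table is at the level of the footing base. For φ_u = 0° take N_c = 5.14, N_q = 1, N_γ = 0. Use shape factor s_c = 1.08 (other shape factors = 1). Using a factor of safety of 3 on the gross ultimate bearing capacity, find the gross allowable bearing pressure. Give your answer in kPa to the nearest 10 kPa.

q = γ·D_f = 20.5 × 1.47 = 30.135 kPa.
c·N_c·s_c = 63 × 5.14 × 1.08 = 349.73 kPa
q·N_q = 30.135 × 1 = 30.135 kPa
q_ult = 349.73 + 30.135 = 379.86 kPa.
q_all = 379.86 / 3 = 126.62 kPa.

q_all ≈ 130 kPa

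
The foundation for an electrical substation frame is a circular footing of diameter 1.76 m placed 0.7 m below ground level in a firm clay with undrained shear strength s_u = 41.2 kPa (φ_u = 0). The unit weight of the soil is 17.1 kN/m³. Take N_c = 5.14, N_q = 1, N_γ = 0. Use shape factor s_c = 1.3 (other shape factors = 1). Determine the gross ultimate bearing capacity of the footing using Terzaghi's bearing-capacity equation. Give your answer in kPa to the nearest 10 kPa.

Overburden at base level: q = 17.1 × 0.7 = 11.97 kPa.
Cohesion term c·N_c·s_c = 41.2 × 5.14 × 1.3 = 275.3 kPa; surcharge term q·N_q = 11.97 × 1 = 11.97 kPa.
q_ult = 275.3 + 11.97 = 287.27 kPa.

q_ult ≈ 290 kPa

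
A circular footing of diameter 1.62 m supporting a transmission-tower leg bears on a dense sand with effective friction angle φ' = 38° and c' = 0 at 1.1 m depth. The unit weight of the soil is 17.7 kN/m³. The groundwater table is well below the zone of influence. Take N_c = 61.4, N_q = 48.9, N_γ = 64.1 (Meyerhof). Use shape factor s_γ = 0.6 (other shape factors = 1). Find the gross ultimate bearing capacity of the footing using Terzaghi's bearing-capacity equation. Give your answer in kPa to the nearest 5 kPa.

Effective surcharge at the founding depth q = γ·D_f = 17.7 × 1.1 = 19.47 kPa.
q_ult = q·N_q + 0.5·γ·B·N_γ·s_γ
     = 19.47 × 48.9 + 0.5 × 17.7 × 1.62 × 64.1 × 0.6
     = 952.08 + 551.4 = 1503.5 kPa.

q_ult ≈ 1505 kPa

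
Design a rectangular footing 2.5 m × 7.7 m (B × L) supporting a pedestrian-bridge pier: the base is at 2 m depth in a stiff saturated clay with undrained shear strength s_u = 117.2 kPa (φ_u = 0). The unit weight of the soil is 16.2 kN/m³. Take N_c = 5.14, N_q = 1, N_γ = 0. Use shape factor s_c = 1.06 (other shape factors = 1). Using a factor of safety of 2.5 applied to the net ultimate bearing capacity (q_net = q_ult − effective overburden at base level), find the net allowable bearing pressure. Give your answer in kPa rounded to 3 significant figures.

Overburden at base level: q = 16.2 × 2 = 32.4 kPa.
Cohesion term c·N_c·s_c = 117.2 × 5.14 × 1.06 = 638.55 kPa; surcharge term q·N_q = 32.4 × 1 = 32.4 kPa.
q_ult = 638.55 + 32.4 = 670.95 kPa.
Net ultimate: q_net = 670.95 − 32.4 = 638.55 kPa.
q_all(net) = 638.55 / 2.5 = 255.42 kPa.

q_all(net) ≈ 255 kPa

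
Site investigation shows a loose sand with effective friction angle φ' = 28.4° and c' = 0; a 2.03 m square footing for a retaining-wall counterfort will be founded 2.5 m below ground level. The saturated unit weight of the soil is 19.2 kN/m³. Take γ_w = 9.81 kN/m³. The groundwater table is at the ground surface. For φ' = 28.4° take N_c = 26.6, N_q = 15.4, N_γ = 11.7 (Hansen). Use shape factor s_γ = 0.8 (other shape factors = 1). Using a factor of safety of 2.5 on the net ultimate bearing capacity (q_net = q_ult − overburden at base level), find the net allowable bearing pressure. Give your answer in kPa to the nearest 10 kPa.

Water table at ground surface, so effective unit weight γ' = 19.2 − 9.81 = 9.39 kN/m³ is used throughout; overburden q = 9.39 × 2.5 = 23.475 kPa; the same γ' applies in the ½γBN_γ term.
Surcharge term q·N_q = 23.475 × 15.4 = 361.51 kPa; self-weight term 0.5·γ·B·N_γ·s_γ = 0.5 × 9.39 × 2.03 × 11.7 × 0.8 = 89.209 kPa.
q_ult = 361.51 + 89.209 = 450.72 kPa.
q_net = 450.72 − 23.475 = 427.25 kPa.
q_all(net) = 427.25 / 2.5 = 170.9 kPa.

q_all(net) ≈ 170 kPa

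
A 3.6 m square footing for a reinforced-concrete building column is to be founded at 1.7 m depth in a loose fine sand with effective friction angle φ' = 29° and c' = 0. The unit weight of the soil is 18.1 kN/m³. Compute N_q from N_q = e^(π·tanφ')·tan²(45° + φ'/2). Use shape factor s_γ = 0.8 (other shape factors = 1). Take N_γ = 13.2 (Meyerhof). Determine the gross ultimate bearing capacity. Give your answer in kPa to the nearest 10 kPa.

q_ult ≈ 850 kPa

tan29° = 0.5543, so N_q = e^(π×0.5543)·tan²(59.5°) = 5.705 × 2.882 = 16.44.
Overburden at base level: q = 18.1 × 1.7 = 30.77 kPa.
Surcharge term q·N_q = 30.77 × 16.443 = 505.96 kPa; self-weight term 0.5·γ·B·N_γ·s_γ = 0.5 × 18.1 × 3.6 × 13.2 × 0.8 = 344.04 kPa.
q_ult = 505.96 + 344.04 = 850.01 kPa.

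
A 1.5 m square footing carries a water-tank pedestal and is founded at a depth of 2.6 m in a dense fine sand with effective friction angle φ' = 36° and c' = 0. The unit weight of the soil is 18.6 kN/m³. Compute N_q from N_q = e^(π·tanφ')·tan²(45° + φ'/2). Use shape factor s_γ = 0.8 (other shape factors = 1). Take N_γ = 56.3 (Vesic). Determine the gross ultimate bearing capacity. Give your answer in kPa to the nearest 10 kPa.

tan36° = 0.7265, so N_q = e^(π×0.7265)·tan²(63°) = 9.801 × 3.852 = 37.75.
Overburden at base level: q = 18.6 × 2.6 = 48.36 kPa.
Surcharge term q·N_q = 48.36 × 37.752 = 1825.7 kPa; self-weight term 0.5·γ·B·N_γ·s_γ = 0.5 × 18.6 × 1.5 × 56.3 × 0.8 = 628.31 kPa.
q_ult = 1825.7 + 628.31 = 2454 kPa.

q_ult ≈ 2450 kPa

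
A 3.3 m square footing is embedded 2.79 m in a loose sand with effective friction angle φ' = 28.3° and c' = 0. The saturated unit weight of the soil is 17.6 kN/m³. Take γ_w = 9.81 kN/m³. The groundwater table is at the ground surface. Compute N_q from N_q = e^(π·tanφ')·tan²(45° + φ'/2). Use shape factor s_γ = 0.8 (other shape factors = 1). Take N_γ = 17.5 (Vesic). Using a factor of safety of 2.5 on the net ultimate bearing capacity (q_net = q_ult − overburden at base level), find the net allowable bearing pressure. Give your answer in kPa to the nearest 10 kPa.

q_all(net) ≈ 200 kPa

N_q = e^(π·tan28.3°)·tan²(59.15°) = 15.21.
With the water table at the surface the whole profile is submerged: γ' = 17.6 − 9.81 = 7.79 kN/m³, so q = γ'·D_f = 21.734 kPa; the same γ' applies in the ½γBN_γ term.
q_ult = q·N_q + 0.5·γ·B·N_γ·s_γ
     = 21.734 × 15.214 + 0.5 × 7.79 × 3.3 × 17.5 × 0.8
     = 330.67 + 179.95 = 510.62 kPa.
q_net = 510.62 − 21.734 = 488.88 kPa.
q_all(net) = 488.88 / 2.5 = 195.55 kPa.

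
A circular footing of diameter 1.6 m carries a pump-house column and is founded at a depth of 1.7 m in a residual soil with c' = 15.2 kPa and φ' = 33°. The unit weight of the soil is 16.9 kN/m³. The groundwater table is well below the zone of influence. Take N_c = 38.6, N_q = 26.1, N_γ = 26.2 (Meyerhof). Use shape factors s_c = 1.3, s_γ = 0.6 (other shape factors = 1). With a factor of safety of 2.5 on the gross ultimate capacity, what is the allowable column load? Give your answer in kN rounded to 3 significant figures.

Effective surcharge at the founding depth q = γ·D_f = 16.9 × 1.7 = 28.73 kPa.
q_ult = c·N_c·s_c + q·N_q + 0.5·γ·B·N_γ·s_γ
     = 15.2 × 38.6 × 1.3 + 28.73 × 26.1 + 0.5 × 16.9 × 1.6 × 26.2 × 0.6
     = 762.74 + 749.85 + 212.53 = 1725.1 kPa.
Gross allowable pressure q_all = 1725.1 / 2.5 = 690.05 kPa.
Footing area = 2.0106 m², so allowable column load = 690.05 × 2.0106 = 1387.4 kN.

P_all ≈ 1390 kN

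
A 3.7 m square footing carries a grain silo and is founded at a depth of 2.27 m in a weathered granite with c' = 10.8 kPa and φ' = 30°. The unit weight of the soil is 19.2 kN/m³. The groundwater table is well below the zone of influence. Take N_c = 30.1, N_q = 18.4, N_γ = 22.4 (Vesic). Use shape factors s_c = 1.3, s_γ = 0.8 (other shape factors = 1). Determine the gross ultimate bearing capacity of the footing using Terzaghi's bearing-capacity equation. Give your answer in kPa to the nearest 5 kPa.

Overburden at base level: q = 19.2 × 2.27 = 43.584 kPa.
Cohesion term c·N_c·s_c = 10.8 × 30.1 × 1.3 = 422.6 kPa; surcharge term q·N_q = 43.584 × 18.4 = 801.95 kPa; self-weight term 0.5·γ·B·N_γ·s_γ = 0.5 × 19.2 × 3.7 × 22.4 × 0.8 = 636.52 kPa.
q_ult = 422.6 + 801.95 + 636.52 = 1861.1 kPa.

q_ult ≈ 1860 kPa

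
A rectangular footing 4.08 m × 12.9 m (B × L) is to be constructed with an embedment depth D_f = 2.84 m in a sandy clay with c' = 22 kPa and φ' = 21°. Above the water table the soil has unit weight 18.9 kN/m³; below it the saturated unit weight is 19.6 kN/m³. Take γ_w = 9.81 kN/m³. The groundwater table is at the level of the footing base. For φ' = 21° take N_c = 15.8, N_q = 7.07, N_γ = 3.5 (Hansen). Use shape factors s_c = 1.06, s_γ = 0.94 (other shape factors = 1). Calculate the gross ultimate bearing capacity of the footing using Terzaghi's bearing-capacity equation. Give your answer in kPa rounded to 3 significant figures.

Effective surcharge at the founding depth q = γ·D_f = 18.9 × 2.84 = 53.676 kPa.
The water table coincides with the base, so in the self-weight term γ → γ' = 9.79 kN/m³.
q_ult = c·N_c·s_c + q·N_q + 0.5·γ·B·N_γ·s_γ
     = 22 × 15.8 × 1.06 + 53.676 × 7.07 + 0.5 × 9.79 × 4.08 × 3.5 × 0.94
     = 368.46 + 379.49 + 65.707 = 813.65 kPa.

q_ult ≈ 814 kPa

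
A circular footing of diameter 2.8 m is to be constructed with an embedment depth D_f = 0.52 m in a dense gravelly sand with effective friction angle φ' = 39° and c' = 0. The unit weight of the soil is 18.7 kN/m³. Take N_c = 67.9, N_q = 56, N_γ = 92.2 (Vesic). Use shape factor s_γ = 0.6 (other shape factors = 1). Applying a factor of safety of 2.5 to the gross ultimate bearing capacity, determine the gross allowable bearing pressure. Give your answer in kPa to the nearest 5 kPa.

Overburden at base level: q = 18.7 × 0.52 = 9.724 kPa.
Surcharge term q·N_q = 9.724 × 56 = 544.54 kPa; self-weight term 0.5·γ·B·N_γ·s_γ = 0.5 × 18.7 × 2.8 × 92.2 × 0.6 = 1448.3 kPa.
q_ult = 544.54 + 1448.3 = 1992.8 kPa.
q_all = q_ult / FS = 1992.8 / 2.5 = 797.13 kPa.

q_all ≈ 795 kPa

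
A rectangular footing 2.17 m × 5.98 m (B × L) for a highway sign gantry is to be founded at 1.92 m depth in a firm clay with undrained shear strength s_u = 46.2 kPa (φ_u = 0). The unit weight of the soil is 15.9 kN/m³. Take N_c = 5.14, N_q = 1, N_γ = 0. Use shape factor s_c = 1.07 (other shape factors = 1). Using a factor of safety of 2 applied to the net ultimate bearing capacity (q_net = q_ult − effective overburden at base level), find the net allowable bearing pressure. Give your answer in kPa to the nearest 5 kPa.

q_all(net) ≈ 125 kPa

q = γ·D_f = 15.9 × 1.92 = 30.528 kPa.
c·N_c·s_c = 46.2 × 5.14 × 1.07 = 254.09 kPa
q·N_q = 30.528 × 1 = 30.528 kPa
q_ult = 254.09 + 30.528 = 284.62 kPa.
Net ultimate: q_net = 284.62 − 30.528 = 254.09 kPa.
q_all(net) = 254.09 / 2 = 127.05 kPa.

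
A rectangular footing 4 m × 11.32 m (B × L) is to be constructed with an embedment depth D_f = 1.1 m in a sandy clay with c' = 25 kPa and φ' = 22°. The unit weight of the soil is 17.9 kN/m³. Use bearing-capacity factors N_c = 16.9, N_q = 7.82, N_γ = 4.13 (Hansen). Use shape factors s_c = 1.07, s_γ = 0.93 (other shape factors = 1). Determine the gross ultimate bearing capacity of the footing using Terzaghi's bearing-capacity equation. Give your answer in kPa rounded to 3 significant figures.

q = γ·D_f = 17.9 × 1.1 = 19.69 kPa.
c·N_c·s_c = 25 × 16.9 × 1.07 = 452.07 kPa
q·N_q = 19.69 × 7.82 = 153.98 kPa
0.5·γ·B·N_γ·s_γ = 0.5 × 17.9 × 4 × 4.13 × 0.93 = 137.5 kPa
q_ult = 452.07 + 153.98 + 137.5 = 743.56 kPa.

q_ult ≈ 744 kPa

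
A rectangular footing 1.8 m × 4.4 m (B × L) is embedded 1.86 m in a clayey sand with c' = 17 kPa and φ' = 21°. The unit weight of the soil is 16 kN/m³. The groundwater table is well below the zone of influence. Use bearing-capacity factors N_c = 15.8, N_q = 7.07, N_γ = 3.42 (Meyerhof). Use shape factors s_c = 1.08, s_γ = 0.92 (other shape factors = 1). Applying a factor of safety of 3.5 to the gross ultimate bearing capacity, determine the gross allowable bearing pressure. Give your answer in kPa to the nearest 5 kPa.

q_all ≈ 155 kPa

Effective surcharge at the founding depth q = γ·D_f = 16 × 1.86 = 29.76 kPa.
q_ult = c·N_c·s_c + q·N_q + 0.5·γ·B·N_γ·s_γ
     = 17 × 15.8 × 1.08 + 29.76 × 7.07 + 0.5 × 16 × 1.8 × 3.42 × 0.92
     = 290.09 + 210.4 + 45.308 = 545.8 kPa.
q_all = q_ult / FS = 545.8 / 3.5 = 155.94 kPa.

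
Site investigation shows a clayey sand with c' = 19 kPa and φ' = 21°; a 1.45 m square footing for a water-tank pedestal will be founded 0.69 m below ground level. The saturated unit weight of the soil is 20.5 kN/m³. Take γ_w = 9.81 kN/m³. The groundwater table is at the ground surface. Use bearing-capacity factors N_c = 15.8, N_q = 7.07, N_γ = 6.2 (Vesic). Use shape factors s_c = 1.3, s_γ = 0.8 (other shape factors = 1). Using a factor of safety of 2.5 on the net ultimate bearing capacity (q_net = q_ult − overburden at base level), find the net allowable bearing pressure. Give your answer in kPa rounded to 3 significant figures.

γ' = 20.5 − 9.81 = 10.69 kN/m³ (submerged throughout). q = 10.69 × 0.69 = 7.3761 kPa; the same γ' applies in the ½γBN_γ term.
c·N_c·s_c = 19 × 15.8 × 1.3 = 390.26 kPa
q·N_q = 7.3761 × 7.07 = 52.149 kPa
0.5·γ·B·N_γ·s_γ = 0.5 × 10.69 × 1.45 × 6.2 × 0.8 = 38.441 kPa
q_ult = 390.26 + 52.149 + 38.441 = 480.85 kPa.
q_net = 480.85 − 7.3761 = 473.47 kPa.
q_all(net) = 473.47 / 2.5 = 189.39 kPa.

q_all(net) ≈ 189 kPa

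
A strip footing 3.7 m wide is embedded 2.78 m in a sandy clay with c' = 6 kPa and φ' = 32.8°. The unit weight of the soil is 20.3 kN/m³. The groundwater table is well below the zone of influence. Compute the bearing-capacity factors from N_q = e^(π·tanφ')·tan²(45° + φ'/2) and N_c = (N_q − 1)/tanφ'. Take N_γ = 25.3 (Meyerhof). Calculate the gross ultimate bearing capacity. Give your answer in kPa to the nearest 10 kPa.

q_ult ≈ 2620 kPa

tan32.8° = 0.6445, so N_q = e^(π×0.6445)·tan²(61.4°) = 7.573 × 3.364 = 25.48.
N_c = (25.48 − 1)/tan32.8° = 37.98.
Effective surcharge at the founding depth q = γ·D_f = 20.3 × 2.78 = 56.434 kPa.
q_ult = c·N_c + q·N_q + 0.5·γ·B·N_γ
     = 6 × 37.98 + 56.434 × 25.477 + 0.5 × 20.3 × 3.7 × 25.3
     = 227.88 + 1437.7 + 950.14 = 2615.8 kPa.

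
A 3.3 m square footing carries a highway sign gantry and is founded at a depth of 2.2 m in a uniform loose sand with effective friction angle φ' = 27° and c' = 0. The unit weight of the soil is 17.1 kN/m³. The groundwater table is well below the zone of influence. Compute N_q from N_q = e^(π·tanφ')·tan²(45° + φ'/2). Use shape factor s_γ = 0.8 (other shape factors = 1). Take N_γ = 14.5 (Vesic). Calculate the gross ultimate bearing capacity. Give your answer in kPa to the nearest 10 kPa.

tan27° = 0.5095, so N_q = e^(π×0.5095)·tan²(58.5°) = 4.957 × 2.663 = 13.2.
q = γ·D_f = 17.1 × 2.2 = 37.62 kPa.
q·N_q = 37.62 × 13.199 = 496.55 kPa
0.5·γ·B·N_γ·s_γ = 0.5 × 17.1 × 3.3 × 14.5 × 0.8 = 327.29 kPa
q_ult = 496.55 + 327.29 = 823.85 kPa.

q_ult ≈ 820 kPa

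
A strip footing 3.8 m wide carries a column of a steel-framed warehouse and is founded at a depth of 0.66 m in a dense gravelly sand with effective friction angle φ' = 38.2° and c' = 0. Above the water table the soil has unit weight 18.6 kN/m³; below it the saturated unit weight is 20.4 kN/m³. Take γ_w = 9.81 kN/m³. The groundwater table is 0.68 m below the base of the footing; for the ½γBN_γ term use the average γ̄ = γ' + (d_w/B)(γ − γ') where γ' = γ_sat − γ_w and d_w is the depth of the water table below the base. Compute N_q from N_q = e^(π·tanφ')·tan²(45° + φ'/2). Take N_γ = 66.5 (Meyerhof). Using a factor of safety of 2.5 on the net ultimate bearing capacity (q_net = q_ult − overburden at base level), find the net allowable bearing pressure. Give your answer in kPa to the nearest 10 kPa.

N_q = e^(π·tan38.2°)·tan²(64.1°) = 50.25.
q = γ·D_f = 18.6 × 0.66 = 12.276 kPa.
γ' = 10.59 kN/m³; averaging over the depth B below the base, γ̄ = γ' + (d_w/B)(γ − γ') = 12.023 kN/m³.
q·N_q = 12.276 × 50.251 = 616.89 kPa
0.5·γ·B·N_γ = 0.5 × 12.023 × 3.8 × 66.5 = 1519.2 kPa
q_ult = 616.89 + 1519.2 = 2136 kPa.
q_net = 2136 − 12.276 = 2123.8 kPa.
q_all(net) = 2123.8 / 2.5 = 849.5 kPa.

q_all(net) ≈ 850 kPa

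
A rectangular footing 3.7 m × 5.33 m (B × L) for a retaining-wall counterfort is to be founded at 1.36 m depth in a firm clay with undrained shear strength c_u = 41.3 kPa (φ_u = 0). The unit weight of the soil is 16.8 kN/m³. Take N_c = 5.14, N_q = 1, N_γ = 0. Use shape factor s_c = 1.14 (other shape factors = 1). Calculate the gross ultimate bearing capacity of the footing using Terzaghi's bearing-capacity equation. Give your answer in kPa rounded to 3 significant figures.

q_ult ≈ 265 kPa

q = γ·D_f = 16.8 × 1.36 = 22.848 kPa.
c·N_c·s_c = 41.3 × 5.14 × 1.14 = 242 kPa
q·N_q = 22.848 × 1 = 22.848 kPa
q_ult = 242 + 22.848 = 264.85 kPa.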